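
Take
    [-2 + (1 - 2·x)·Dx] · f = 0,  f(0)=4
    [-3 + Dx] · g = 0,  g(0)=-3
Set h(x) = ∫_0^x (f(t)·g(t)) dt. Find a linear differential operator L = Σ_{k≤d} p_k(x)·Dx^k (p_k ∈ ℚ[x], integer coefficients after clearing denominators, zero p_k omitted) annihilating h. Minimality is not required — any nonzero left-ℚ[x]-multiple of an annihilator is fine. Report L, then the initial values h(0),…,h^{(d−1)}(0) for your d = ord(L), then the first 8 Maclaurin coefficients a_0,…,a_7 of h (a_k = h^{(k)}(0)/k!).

f: a_k = 4, 8, 16, 32, 64, 128, 256, 512, …
g: a_k = -3, -9, -27/2, -27/2, -81/8, -243/40, -243/80, -729/560, …
f·g: L₀ = L_f ⊗_s L_g, ord ≤ 1·1.
h=∫h₀ ⇒ L = L₀·Dx.
L = (5 - 6·x)·Dx + (-1 + 2·x)·Dx^2  (order 2).
h: a_k = 0, -12, -30, -58, -201/2, -1689/10, -5711/20, -1965/4, …
ICs: h(0) = 0, h′(0) = -12.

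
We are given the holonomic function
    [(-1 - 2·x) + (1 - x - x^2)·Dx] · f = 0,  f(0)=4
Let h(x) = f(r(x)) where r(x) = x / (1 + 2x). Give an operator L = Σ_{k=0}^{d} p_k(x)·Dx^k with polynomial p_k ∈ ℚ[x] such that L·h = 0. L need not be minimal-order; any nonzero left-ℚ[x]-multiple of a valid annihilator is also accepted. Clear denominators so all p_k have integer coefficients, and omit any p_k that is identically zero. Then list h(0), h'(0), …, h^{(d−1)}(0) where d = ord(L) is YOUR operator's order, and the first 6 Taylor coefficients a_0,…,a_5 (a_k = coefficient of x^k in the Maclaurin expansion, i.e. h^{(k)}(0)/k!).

L = (-1 - 4·x) + (1 + 5·x + 7·x^2 + 2·x^3)·Dx  (order 1).
h: a_k = 4, 4, 0, -4, 12, -32, …
ICs: h(0) = 4.

f: a_k = 4, 4, 8, 12, 20, 32, …
Change of var in L_f (x↦r) gives L₀.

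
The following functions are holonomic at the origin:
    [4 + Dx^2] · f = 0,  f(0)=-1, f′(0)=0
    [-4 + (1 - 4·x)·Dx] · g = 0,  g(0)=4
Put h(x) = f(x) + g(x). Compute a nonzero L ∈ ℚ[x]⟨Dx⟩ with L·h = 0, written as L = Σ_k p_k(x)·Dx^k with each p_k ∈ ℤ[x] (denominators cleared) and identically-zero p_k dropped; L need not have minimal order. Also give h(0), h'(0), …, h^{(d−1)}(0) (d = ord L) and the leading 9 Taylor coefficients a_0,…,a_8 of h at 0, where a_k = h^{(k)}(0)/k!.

L = (-400 + 128·x - 256·x^2) + (36 - 176·x + 192·x^2 - 256·x^3)·Dx + (-100 + 32·x - 64·x^2)·Dx^2 + (9 - 44·x + 48·x^2 - 64·x^3)·Dx^3  (order 3).
h: a_k = 3, 16, 66, 256, 3070/3, 4096, 737284/45, 65536, 82575358/315, …
ICs: h(0) = 3, h′(0) = 16, h′′(0) = 132.

f: a_k = -1, 0, 2, 0, -2/3, 0, 4/45, 0, -2/315, …
g: a_k = 4, 16, 64, 256, 1024, 4096, 16384, 65536, 262144, …
h₀=f+g: left-lcm gives L₀, ord ≤ 3.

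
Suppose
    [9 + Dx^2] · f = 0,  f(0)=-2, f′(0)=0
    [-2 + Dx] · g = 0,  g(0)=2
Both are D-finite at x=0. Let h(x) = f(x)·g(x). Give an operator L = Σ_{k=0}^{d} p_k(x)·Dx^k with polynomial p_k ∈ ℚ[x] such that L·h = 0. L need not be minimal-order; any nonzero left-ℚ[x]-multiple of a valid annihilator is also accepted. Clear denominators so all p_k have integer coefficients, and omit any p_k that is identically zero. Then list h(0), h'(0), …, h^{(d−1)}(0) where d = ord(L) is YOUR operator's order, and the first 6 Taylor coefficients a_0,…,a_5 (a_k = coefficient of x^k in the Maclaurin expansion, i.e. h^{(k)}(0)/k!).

f: a_k = -2, 0, 9, 0, -27/4, 0, …
g: a_k = 2, 4, 4, 8/3, 4/3, 8/15, …
h₀=f·g: eliminate ⇒ L₀, order ≤ 2·1.
L = 13 - 4·Dx + Dx^2  (order 2).
h: a_k = -4, -8, 10, 92/3, 119/6, -61/15, …
ICs: h(0) = -4, h′(0) = -8.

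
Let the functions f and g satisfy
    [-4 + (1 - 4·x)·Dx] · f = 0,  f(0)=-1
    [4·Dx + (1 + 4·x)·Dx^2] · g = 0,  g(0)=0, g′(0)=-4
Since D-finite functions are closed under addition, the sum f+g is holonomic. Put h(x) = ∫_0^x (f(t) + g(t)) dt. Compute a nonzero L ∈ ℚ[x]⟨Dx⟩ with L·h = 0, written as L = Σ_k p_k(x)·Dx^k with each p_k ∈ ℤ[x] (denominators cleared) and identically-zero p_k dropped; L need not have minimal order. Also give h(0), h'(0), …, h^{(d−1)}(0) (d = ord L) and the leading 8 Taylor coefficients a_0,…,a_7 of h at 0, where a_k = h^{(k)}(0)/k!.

f: a_k = -1, -4, -16, -64, -256, -1024, -4096, -16384, …
g: a_k = 0, -4, 8, -64/3, 64, -1024/5, 2048/3, -16384/7, …
h₀=f+g: left-lcm gives L₀, ord ≤ 3.
h=∫h₀ ⇒ L = L₀·Dx.
L = (160 + 128·x)·Dx^2 + (16 + 256·x + 256·x^2)·Dx^3 + (-3 - 4·x + 48·x^2 + 64·x^3)·Dx^4  (order 4).
h: a_k = 0, -1, -4, -8/3, -64/3, -192/5, -1024/5, -10240/21, …
ICs: h(0) = 0, h′(0) = -1, h′′(0) = -8, h′′′(0) = -16.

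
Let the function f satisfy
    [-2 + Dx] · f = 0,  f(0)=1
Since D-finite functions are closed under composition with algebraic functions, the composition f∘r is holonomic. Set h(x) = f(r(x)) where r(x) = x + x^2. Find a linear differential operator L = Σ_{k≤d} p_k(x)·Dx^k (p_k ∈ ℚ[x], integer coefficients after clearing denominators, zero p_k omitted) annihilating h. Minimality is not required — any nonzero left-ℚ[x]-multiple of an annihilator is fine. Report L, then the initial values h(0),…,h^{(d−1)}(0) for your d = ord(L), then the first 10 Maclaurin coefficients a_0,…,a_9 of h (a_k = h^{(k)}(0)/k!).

f: a_k = 1, 2, 2, 4/3, 2/3, 4/15, 4/45, 8/315, 2/315, 4/2835, …
L₀ from L_f via x↦r, Dx↦r'^{-1}Dx.
L = (-2 - 4·x) + Dx  (order 1).
h: a_k = 1, 2, 4, 16/3, 20/3, 104/15, 304/45, 1856/315, 1528/315, 2096/567, …
ICs: h(0) = 1.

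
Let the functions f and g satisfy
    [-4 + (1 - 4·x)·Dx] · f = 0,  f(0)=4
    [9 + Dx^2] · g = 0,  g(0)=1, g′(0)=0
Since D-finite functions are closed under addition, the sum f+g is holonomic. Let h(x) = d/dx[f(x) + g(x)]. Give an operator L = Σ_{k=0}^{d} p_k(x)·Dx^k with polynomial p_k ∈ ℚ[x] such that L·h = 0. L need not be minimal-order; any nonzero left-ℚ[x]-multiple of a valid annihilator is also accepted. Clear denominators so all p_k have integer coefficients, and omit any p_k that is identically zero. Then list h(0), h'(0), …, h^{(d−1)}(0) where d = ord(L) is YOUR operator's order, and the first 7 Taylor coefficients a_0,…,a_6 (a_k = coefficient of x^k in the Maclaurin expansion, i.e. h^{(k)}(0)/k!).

L = (4824 - 1728·x + 3456·x^2) + (-315 + 1476·x - 1296·x^2 + 1728·x^3)·Dx + (536 - 192·x + 384·x^2)·Dx^2 + (-35 + 164·x - 144·x^2 + 192·x^3)·Dx^3  (order 3).
h: a_k = 16, 119, 768, 8219/2, 20480, 3931917/40, 458752, …
ICs: h(0) = 16, h′(0) = 119, h′′(0) = 1536.

f: a_k = 4, 16, 64, 256, 1024, 4096, 16384, …
g: a_k = 1, 0, -9/2, 0, 27/8, 0, -81/80, …
f+g: L₀ = lclm(L_f,L_g), ord ≤ 1+2.
Derive L from L₀ (diff closure).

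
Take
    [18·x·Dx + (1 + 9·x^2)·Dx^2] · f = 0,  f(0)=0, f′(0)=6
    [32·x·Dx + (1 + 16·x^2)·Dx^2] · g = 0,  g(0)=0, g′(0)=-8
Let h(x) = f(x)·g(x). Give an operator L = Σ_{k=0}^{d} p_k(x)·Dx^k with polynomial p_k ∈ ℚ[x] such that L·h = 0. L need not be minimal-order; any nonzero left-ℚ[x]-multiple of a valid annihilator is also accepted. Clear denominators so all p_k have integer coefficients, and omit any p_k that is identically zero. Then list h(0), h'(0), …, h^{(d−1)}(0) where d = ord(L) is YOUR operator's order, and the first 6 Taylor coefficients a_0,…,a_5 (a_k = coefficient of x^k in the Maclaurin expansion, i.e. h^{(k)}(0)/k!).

L = (-3456·x - 144000·x^3 - 1327104·x^5 + 4147200·x^7 + 71663616·x^9)·Dx + (-100 - 11532·x^2 - 259200·x^4 - 1161216·x^6 + 14515200·x^8 + 107495424·x^10)·Dx^2 + (-200·x - 7880·x^3 - 86400·x^5 + 194112·x^7 + 8294400·x^9 + 35831808·x^11)·Dx^3 + (-1 - 50·x^2 - 769·x^4 + 110736·x^8 + 1036800·x^10 + 2985984·x^12)·Dx^4  (order 4).
h: a_k = 0, 0, -48, 0, 400, 0, …
ICs: h(0) = 0, h′(0) = 0, h′′(0) = -96, h′′′(0) = 0.

f: a_k = 0, 6, 0, -18, 0, 486/5, …
g: a_k = 0, -8, 0, 128/3, 0, -2048/5, …
Product ⇒ symmetric product L₀, ord ≤ 4.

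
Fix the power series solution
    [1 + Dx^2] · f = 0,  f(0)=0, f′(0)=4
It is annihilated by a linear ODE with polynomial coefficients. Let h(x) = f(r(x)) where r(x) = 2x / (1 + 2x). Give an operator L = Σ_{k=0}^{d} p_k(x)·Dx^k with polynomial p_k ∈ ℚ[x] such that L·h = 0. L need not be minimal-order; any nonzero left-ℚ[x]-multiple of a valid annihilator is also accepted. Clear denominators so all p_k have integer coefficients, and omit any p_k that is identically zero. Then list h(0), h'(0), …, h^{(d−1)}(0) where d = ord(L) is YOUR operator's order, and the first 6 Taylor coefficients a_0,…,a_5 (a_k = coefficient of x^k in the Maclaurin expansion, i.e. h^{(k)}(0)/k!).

f: a_k = 0, 4, 0, -2/3, 0, 1/30, …
h₀=f(r): pull back L_f along r ⇒ L₀.
L = 4 + (4 + 24·x + 48·x^2 + 32·x^3)·Dx + (1 + 8·x + 24·x^2 + 32·x^3 + 16·x^4)·Dx^2  (order 2).
h: a_k = 0, 8, -16, 80/3, -32, 16/15, …
ICs: h(0) = 0, h′(0) = 8.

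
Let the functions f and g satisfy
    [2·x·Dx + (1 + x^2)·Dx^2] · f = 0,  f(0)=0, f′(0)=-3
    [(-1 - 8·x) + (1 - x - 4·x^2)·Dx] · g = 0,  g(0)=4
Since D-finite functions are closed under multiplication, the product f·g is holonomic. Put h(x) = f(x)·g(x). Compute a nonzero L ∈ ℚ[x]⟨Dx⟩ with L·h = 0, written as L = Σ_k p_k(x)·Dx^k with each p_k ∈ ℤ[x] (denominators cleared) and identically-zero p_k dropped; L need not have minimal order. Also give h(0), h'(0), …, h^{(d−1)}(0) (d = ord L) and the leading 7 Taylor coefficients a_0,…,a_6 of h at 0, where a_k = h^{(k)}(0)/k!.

f: a_k = 0, -3, 0, 1, 0, -3/5, 0, …
g: a_k = 4, 4, 20, 36, 116, 260, 724, …
h₀=f·g: eliminate ⇒ L₀, order ≤ 2·1.
L = (8 + 2·x + 24·x^2) + (2 + 14·x + 4·x^2 + 24·x^3)·Dx + (-1 + x + 3·x^2 + x^3 + 4·x^4)·Dx^2  (order 2).
h: a_k = 0, -12, -12, -56, -104, -1652/5, -3732/5, …
ICs: h(0) = 0, h′(0) = -12.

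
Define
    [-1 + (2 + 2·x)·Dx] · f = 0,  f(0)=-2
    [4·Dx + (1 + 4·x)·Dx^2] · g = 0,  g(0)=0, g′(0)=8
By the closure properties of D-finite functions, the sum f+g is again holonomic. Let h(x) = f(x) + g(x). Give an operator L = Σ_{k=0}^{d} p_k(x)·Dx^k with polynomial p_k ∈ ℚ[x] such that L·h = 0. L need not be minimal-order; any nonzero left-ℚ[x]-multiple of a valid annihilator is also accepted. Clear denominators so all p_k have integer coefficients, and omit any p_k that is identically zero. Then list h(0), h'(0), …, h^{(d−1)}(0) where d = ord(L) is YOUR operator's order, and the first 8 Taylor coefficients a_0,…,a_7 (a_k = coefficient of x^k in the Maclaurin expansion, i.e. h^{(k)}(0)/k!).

f: a_k = -2, -1, 1/4, -1/8, 5/64, -7/128, 21/512, -33/1024, …
g: a_k = 0, 8, -16, 128/3, -128, 2048/5, -4096/3, 32768/7, …
Sum ⇒ L₀ = lclm(L_f,L_g) in ℚ(x)⟨Dx⟩.
L = (52 + 16·x)·Dx + (125 + 232·x + 80·x^2)·Dx^2 + (14 + 78·x + 96·x^2 + 32·x^3)·Dx^3  (order 3).
h: a_k = -2, 7, -63/4, 1021/24, -8187/64, 262109/640, -2097089/1536, 33554201/7168, …
ICs: h(0) = -2, h′(0) = 7, h′′(0) = -63/2.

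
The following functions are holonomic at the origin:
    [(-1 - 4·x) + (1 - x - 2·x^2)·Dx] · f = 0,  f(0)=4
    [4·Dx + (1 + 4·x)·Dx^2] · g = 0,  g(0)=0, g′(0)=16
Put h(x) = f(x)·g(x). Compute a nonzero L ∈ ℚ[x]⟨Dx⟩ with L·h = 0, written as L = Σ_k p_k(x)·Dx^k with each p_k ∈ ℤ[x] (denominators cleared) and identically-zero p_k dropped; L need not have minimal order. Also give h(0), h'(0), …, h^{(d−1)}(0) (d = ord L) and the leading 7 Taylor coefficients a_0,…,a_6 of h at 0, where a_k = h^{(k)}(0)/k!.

f: a_k = 4, 4, 12, 20, 44, 84, 172, …
g: a_k = 0, 16, -32, 256/3, -256, 4096/5, -8192/3, …
L₀ := L_f ⊗_s L_g (sym. prod.), ord ≤ 2.
L = (8 + 32·x) + (-2 + 20·x + 40·x^2)·Dx + (-1 - 3·x + 6·x^2 + 8·x^3)·Dx^2  (order 2).
h: a_k = 0, 64, -64, 1216/3, -2240/3, 16704/5, -45376/5, …
ICs: h(0) = 0, h′(0) = 64.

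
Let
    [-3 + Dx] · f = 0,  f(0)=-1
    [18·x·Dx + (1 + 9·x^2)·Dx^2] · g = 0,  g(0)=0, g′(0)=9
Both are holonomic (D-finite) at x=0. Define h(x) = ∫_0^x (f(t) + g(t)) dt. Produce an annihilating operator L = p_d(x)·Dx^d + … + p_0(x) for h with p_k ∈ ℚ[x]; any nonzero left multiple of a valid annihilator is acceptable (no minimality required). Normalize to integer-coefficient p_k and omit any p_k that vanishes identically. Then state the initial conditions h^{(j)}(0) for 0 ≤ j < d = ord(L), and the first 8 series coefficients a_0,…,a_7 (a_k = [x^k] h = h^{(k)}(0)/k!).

L = (18 - 108·x - 162·x^2)·Dx^2 + (-9 + 27·x + 27·x^2 - 81·x^3)·Dx^3 + (1 + 3·x + 9·x^2 + 27·x^3)·Dx^4  (order 4).
h: a_k = 0, -1, 3, -3/2, -63/8, -27/40, 1917/80, -81/560, …
ICs: h(0) = 0, h′(0) = -1, h′′(0) = 6, h′′′(0) = -9.

f: a_k = -1, -3, -9/2, -9/2, -27/8, -81/40, -81/80, -243/560, …
g: a_k = 0, 9, 0, -27, 0, 729/5, 0, -6561/7, …
Weyl lclm of L_f,L_g ⇒ L₀ (ord ≤ 3).
∫: right-multiply L₀ by Dx.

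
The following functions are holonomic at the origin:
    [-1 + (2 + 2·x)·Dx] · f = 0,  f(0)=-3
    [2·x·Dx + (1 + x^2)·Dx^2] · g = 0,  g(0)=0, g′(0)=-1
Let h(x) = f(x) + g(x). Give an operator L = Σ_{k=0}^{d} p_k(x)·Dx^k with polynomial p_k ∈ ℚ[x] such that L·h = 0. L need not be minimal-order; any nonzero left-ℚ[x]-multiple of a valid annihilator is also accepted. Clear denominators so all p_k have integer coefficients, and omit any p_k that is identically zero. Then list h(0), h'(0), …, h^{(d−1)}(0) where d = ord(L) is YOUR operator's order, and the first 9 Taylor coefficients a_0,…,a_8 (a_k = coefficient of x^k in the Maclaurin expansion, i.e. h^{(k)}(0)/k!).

L = (-4 - 10·x + 12·x^2 + 6·x^3)·Dx + (-11 - 16·x + 10·x^2 + 48·x^3 + 21·x^4)·Dx^2 + (-2 + 6·x + 12·x^2 + 12·x^3 + 14·x^4 + 6·x^5)·Dx^3  (order 3).
h: a_k = -3, -5/2, 3/8, 7/48, 15/128, -361/1280, 63/1024, 1355/14336, 1287/32768, …
ICs: h(0) = -3, h′(0) = -5/2, h′′(0) = 3/4.

f: a_k = -3, -3/2, 3/8, -3/16, 15/128, -21/256, 63/1024, -99/2048, 1287/32768, …
g: a_k = 0, -1, 0, 1/3, 0, -1/5, 0, 1/7, 0, …
f+g: L₀ = lclm(L_f,L_g), ord ≤ 1+2.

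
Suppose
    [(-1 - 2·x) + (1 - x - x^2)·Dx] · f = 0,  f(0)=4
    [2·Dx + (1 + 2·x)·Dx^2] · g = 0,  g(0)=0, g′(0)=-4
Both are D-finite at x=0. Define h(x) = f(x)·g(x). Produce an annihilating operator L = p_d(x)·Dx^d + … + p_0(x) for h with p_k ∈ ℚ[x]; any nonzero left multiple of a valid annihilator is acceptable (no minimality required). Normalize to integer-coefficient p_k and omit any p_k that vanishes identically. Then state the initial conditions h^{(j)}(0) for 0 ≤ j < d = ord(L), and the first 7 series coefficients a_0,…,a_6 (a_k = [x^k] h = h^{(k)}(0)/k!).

f: a_k = 4, 4, 8, 12, 20, 32, 52, …
g: a_k = 0, -4, 4, -16/3, 8, -64/5, 64/3, …
Sym-product of L_f,L_g gives L₀ (≤ ord 2).
L = (4 + 8·x) + (10·x + 10·x^2)·Dx + (-1 - x + 3·x^2 + 2·x^3)·Dx^2  (order 2).
h: a_k = 0, -16, 0, -112/3, -16/3, -1408/15, -208/15, …
ICs: h(0) = 0, h′(0) = -16.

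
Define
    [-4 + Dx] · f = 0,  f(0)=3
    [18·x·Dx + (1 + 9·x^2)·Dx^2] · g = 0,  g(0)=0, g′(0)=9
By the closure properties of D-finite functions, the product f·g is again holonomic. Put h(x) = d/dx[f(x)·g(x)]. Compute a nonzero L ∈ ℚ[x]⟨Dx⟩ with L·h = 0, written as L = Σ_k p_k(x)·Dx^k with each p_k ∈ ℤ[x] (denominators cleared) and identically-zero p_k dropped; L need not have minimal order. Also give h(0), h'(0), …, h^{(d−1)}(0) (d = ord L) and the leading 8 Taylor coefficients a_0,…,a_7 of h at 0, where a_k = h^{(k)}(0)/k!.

L = (-4 - 288·x + 1548·x^2 - 2592·x^3 + 2592·x^4) + (-7 + 108·x - 531·x^2 + 972·x^3 - 1296·x^4)·Dx + (2 - 9·x + 36·x^2 - 81·x^3 + 162·x^4)·Dx^2  (order 2).
h: a_k = 27, 216, 405, -144, 387, 6696, -807/5, -2011872/35, …
ICs: h(0) = 27, h′(0) = 216.

f: a_k = 3, 12, 24, 32, 32, 128/5, 256/15, 1024/105, …
g: a_k = 0, 9, 0, -27, 0, 729/5, 0, -6561/7, …
Sym-product of L_f,L_g gives L₀ (≤ ord 2).
h₀' ⇒ L via d/dx closure of L₀.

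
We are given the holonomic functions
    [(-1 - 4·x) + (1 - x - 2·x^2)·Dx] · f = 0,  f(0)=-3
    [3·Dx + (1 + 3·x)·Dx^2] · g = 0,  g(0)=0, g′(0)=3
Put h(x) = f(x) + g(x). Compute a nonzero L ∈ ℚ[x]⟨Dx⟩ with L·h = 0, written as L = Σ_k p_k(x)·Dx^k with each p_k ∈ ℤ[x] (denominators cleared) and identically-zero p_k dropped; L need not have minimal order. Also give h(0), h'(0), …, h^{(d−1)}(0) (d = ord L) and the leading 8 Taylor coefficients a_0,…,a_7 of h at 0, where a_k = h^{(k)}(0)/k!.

L = (66 + 270·x + 576·x^2 + 336·x^3 + 288·x^4)·Dx + (4 + 96·x + 492·x^2 + 832·x^3 + 696·x^4 + 480·x^5)·Dx^2 + (-3 - 19·x - 25·x^2 + 39·x^3 + 116·x^4 + 164·x^5 + 96·x^6)·Dx^3  (order 3).
h: a_k = -3, 0, -27/2, -6, -213/4, -72/5, -501/2, 402/7, …
ICs: h(0) = -3, h′(0) = 0, h′′(0) = -27.

f: a_k = -3, -3, -9, -15, -33, -63, -129, -255, …
g: a_k = 0, 3, -9/2, 9, -81/4, 243/5, -243/2, 2187/7, …
L₀ := lclm(L_f,L_g); ord L₀ ≤ 1+2.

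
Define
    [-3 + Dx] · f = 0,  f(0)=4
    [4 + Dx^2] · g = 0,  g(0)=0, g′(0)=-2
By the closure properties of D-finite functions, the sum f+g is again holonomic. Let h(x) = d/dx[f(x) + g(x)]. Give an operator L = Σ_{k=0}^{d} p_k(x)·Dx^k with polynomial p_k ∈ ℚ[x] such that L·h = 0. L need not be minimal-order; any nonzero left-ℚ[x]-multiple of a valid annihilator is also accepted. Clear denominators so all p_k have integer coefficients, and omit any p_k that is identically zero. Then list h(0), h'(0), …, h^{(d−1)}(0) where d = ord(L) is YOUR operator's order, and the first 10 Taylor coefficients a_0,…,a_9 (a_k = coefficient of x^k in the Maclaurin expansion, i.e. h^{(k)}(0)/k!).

L = 12 - 4·Dx + 3·Dx^2 - Dx^3  (order 3).
h: a_k = 10, 36, 58, 54, 235/6, 243/10, 2219/180, 729/140, 3911/2016, 729/1120, …
ICs: h(0) = 10, h′(0) = 36, h′′(0) = 116.

f: a_k = 4, 12, 18, 18, 27/2, 81/10, 81/20, 243/140, 729/1120, 243/1120, …
g: a_k = 0, -2, 0, 4/3, 0, -4/15, 0, 8/315, 0, -4/2835, …
L₀ := lclm(L_f,L_g); ord L₀ ≤ 1+2.
Differentiate: ansatz ord ≤ ord L₀ ⇒ L.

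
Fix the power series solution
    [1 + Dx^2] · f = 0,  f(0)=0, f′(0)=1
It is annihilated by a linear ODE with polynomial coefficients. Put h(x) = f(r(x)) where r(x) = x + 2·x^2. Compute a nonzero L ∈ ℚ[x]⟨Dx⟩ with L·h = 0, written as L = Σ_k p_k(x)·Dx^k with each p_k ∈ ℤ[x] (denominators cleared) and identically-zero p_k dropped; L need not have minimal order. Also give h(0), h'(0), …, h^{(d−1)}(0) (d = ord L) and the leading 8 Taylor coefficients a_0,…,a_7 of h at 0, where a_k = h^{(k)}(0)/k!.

f: a_k = 0, 1, 0, -1/6, 0, 1/120, 0, -1/5040, …
h₀=f(r): pull back L_f along r ⇒ L₀.
L = (1 + 12·x + 48·x^2 + 64·x^3) - 4·Dx + (1 + 4·x)·Dx^2  (order 2).
h: a_k = 0, 1, 2, -1/6, -1, -239/120, -5/4, 1679/5040, …
ICs: h(0) = 0, h′(0) = 1.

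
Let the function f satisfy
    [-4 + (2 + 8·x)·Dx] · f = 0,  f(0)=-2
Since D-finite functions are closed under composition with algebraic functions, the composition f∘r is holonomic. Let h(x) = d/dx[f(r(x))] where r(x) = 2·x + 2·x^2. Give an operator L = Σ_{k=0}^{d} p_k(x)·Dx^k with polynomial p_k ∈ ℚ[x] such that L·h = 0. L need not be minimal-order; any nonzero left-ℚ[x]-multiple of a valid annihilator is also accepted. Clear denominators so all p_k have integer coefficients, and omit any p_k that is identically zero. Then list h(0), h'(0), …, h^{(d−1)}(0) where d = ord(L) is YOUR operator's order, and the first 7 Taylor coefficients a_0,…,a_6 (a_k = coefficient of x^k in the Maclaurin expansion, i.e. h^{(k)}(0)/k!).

L = -2 + (-1 - 10·x - 24·x^2 - 16·x^3)·Dx  (order 1).
h: a_k = -8, 16, -96, 576, -3520, 21888, -137984, …
ICs: h(0) = -8.

f: a_k = -2, -4, 4, -8, 20, -56, 168, …
h₀=f(r): pull back L_f along r ⇒ L₀.
h₀' ⇒ L via d/dx closure of L₀.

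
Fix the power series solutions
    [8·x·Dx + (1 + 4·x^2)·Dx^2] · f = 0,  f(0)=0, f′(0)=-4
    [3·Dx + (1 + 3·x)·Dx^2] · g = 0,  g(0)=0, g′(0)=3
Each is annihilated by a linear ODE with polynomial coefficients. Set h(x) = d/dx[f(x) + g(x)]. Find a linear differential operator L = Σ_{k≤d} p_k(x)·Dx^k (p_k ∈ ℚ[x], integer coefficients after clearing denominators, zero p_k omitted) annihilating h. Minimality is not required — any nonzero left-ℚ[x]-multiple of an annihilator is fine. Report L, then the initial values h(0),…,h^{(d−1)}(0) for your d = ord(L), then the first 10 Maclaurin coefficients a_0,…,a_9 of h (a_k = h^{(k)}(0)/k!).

L = (-24 - 216·x + 288·x^2 + 288·x^3) + (-26 - 48·x - 120·x^2 + 576·x^3 + 576·x^4)·Dx + (-3 - x + 24·x^2 + 32·x^3 + 144·x^4 + 144·x^5)·Dx^2  (order 2).
h: a_k = -1, -9, 43, -81, 179, -729, 2443, -6561, 18659, -59049, …
ICs: h(0) = -1, h′(0) = -9.

f: a_k = 0, -4, 0, 16/3, 0, -64/5, 0, 256/7, 0, -1024/9, …
g: a_k = 0, 3, -9/2, 9, -81/4, 243/5, -243/2, 2187/7, -6561/8, 2187, …
Weyl lclm of L_f,L_g ⇒ L₀ (ord ≤ 4).
h=h₀': d/dx-closure on L₀ ⇒ L.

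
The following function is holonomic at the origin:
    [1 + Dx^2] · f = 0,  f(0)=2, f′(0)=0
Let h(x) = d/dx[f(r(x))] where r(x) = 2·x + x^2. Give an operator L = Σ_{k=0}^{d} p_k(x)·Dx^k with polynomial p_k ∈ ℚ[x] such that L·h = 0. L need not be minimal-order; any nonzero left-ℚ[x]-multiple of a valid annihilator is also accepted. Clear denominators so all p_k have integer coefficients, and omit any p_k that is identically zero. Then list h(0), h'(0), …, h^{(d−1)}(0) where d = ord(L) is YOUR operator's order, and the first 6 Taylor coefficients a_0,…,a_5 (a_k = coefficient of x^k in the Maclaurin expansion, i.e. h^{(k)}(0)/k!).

f: a_k = 2, 0, -1, 0, 1/12, 0, …
L₀ from L_f via x↦r, Dx↦r'^{-1}Dx.
Differentiate: ansatz ord ≤ ord L₀ ⇒ L.
L = (7 + 16·x + 24·x^2 + 16·x^3 + 4·x^4) + (-3 - 3·x)·Dx + (1 + 2·x + x^2)·Dx^2  (order 2).
h: a_k = 0, -8, -12, 4/3, 40/3, 164/15, …
ICs: h(0) = 0, h′(0) = -8.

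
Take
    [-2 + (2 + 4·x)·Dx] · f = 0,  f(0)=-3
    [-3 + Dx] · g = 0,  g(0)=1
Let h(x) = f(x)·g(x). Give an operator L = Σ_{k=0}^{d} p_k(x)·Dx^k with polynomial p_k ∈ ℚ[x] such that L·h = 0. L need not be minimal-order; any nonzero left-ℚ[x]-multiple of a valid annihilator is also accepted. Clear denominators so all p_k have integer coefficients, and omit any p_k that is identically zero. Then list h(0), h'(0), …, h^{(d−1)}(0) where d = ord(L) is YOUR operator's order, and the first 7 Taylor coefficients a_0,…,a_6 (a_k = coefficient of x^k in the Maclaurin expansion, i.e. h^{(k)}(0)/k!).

L = (-4 - 6·x) + (1 + 2·x)·Dx  (order 1).
h: a_k = -3, -12, -21, -24, -39/2, -66/5, -63/10, …
ICs: h(0) = -3.

f: a_k = -3, -3, 3/2, -3/2, 15/8, -21/8, 63/16, …
g: a_k = 1, 3, 9/2, 9/2, 27/8, 81/40, 81/80, …
f·g: L₀ = L_f ⊗_s L_g, ord ≤ 1·1.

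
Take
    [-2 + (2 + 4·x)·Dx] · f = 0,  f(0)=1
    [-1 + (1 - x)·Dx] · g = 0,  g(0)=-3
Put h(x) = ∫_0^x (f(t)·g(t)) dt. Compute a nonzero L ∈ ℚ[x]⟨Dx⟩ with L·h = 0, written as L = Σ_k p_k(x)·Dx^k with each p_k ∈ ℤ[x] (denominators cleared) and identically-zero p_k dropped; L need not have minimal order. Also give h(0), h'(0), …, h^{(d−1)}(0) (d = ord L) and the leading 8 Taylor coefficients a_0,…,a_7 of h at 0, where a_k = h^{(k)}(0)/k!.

f: a_k = 1, 1, -1/2, 1/2, -5/8, 7/8, -21/16, 33/16, …
g: a_k = -3, -3, -3, -3, -3, -3, -3, -3, …
L₀ := L_f ⊗_s L_g (sym. prod.), ord ≤ 1.
∫: right-multiply L₀ by Dx.
L = (2 + x)·Dx + (-1 - x + 2·x^2)·Dx^2  (order 2).
h: a_k = 0, -3, -3, -3/2, -3/2, -33/40, -9/8, -45/112, …
ICs: h(0) = 0, h′(0) = -3.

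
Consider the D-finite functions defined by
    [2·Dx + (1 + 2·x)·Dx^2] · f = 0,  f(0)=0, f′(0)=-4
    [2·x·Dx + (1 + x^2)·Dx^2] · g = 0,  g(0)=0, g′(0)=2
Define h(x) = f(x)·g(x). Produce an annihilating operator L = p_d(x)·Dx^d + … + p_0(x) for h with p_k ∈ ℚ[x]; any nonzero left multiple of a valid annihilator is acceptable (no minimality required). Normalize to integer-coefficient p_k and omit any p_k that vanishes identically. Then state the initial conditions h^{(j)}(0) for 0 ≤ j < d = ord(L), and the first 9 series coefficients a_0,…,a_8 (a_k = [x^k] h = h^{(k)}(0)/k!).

L = (24 + 80·x + 88·x^2 + 240·x^3 + 240·x^4 + 208·x^5 + 16·x^7)·Dx + (12 + 80·x + 332·x^2 + 608·x^3 + 880·x^4 + 744·x^5 + 560·x^6 + 24·x^7 + 56·x^8)·Dx^2 + (12 + 52·x + 168·x^2 + 372·x^3 + 516·x^4 + 564·x^5 + 384·x^6 + 276·x^7 + 24·x^8 + 32·x^9)·Dx^3 + (2 + 12·x + 34·x^2 + 64·x^3 + 87·x^4 + 96·x^5 + 84·x^6 + 48·x^7 + 33·x^8 + 4·x^9 + 4·x^10)·Dx^4  (order 4).
h: a_k = 0, 0, -8, 8, -8, 40/3, -1064/45, 584/15, -328/5, …
ICs: h(0) = 0, h′(0) = 0, h′′(0) = -16, h′′′(0) = 48.

f: a_k = 0, -4, 4, -16/3, 8, -64/5, 64/3, -256/7, 64, …
g: a_k = 0, 2, 0, -2/3, 0, 2/5, 0, -2/7, 0, …
Sym-product of L_f,L_g gives L₀ (≤ ord 4).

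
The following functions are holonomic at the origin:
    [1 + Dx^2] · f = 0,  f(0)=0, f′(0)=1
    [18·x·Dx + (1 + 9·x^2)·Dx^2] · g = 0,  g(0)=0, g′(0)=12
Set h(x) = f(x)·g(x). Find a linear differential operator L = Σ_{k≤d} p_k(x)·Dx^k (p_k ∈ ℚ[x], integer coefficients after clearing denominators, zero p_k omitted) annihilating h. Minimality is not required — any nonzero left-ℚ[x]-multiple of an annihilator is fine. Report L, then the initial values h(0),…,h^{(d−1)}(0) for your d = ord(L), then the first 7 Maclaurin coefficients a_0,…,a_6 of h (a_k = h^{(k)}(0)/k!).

L = (370 + 9594·x^2 + 4131·x^4 + 2916·x^6 + 6561·x^8) + (684·x + 6804·x^3 + 8748·x^5 + 26244·x^7)·Dx + (380 + 9792·x^2 + 5346·x^4 + 5832·x^6 + 13122·x^8)·Dx^2 + (684·x + 6804·x^3 + 8748·x^5 + 26244·x^7)·Dx^3 + (10 + 198·x^2 + 1215·x^4 + 2916·x^6 + 6561·x^8)·Dx^4  (order 4).
h: a_k = 0, 0, 12, 0, -38, 0, 401/2, …
ICs: h(0) = 0, h′(0) = 0, h′′(0) = 24, h′′′(0) = 0.

f: a_k = 0, 1, 0, -1/6, 0, 1/120, 0, …
g: a_k = 0, 12, 0, -36, 0, 972/5, 0, …
Sym-product of L_f,L_g gives L₀ (≤ ord 4).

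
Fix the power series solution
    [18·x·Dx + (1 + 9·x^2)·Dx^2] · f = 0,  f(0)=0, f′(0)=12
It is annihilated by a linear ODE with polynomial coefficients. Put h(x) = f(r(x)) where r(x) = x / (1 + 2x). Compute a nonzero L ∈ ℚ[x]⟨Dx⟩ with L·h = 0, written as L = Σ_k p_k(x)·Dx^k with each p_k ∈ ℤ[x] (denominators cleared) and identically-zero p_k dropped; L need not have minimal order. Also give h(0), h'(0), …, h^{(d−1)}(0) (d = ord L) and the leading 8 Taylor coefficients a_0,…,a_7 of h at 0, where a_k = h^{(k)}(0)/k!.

f: a_k = 0, 12, 0, -36, 0, 972/5, 0, -8748/7, …
Substitute x→r, Dx→(1/r')Dx; clear ⇒ L₀.
L = (4 + 26·x)·Dx + (1 + 4·x + 13·x^2)·Dx^2  (order 2).
h: a_k = 0, 12, -24, 12, 120, -2388/5, 552, 17796/7, …
ICs: h(0) = 0, h′(0) = 12.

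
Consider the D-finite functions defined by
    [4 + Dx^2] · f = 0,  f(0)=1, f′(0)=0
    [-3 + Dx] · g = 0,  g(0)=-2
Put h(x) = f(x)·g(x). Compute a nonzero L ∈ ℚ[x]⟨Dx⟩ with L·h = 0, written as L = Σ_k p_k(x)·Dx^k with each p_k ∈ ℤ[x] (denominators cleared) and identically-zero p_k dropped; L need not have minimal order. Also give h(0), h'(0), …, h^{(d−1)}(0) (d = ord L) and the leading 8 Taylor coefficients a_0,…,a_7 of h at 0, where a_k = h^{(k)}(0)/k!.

L = 13 - 6·Dx + Dx^2  (order 2).
h: a_k = -2, -6, -5, 3, 119/12, 199/20, 407/72, 1483/840, …
ICs: h(0) = -2, h′(0) = -6.

f: a_k = 1, 0, -2, 0, 2/3, 0, -4/45, 0, …
g: a_k = -2, -6, -9, -9, -27/4, -81/20, -81/40, -243/280, …
L₀ := L_f ⊗_s L_g (sym. prod.), ord ≤ 2.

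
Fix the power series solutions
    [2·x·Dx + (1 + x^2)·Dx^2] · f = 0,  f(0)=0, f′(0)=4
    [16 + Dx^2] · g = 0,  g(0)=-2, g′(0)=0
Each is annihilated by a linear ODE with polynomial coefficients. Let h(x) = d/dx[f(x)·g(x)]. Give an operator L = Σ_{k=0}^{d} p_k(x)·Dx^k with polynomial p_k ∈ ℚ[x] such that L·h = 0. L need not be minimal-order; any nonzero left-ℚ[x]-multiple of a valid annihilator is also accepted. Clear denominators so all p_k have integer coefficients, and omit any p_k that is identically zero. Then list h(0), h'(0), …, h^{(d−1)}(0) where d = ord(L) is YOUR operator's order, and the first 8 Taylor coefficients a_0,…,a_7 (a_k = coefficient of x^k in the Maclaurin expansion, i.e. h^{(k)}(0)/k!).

f: a_k = 0, 4, 0, -4/3, 0, 4/5, 0, -4/7, …
g: a_k = -2, 0, 16, 0, -64/3, 0, 512/45, 0, …
f·g: L₀ = L_f ⊗_s L_g, ord ≤ 2·2.
Differentiate: ansatz ord ≤ ord L₀ ⇒ L.
L = (32960 + 157056·x^2 + 319424·x^4 + 359424·x^6 + 242688·x^8 + 94208·x^10 + 16384·x^12) + (6752·x + 28736·x^3 + 49120·x^5 + 43520·x^7 + 20480·x^9 + 4096·x^11)·Dx + (3420 + 17320·x^2 + 37356·x^4 + 44272·x^6 + 30848·x^8 + 12032·x^10 + 2048·x^12)·Dx^2 + (422·x + 1796·x^3 + 3070·x^5 + 2720·x^7 + 1280·x^9 + 256·x^11)·Dx^3 + (85 + 469·x^2 + 1087·x^4 + 1363·x^6 + 980·x^8 + 384·x^10 + 64·x^12)·Dx^4  (order 4).
h: a_k = -8, 0, 200, 0, -1624/3, 0, 27688/45, 0, …
ICs: h(0) = -8, h′(0) = 0, h′′(0) = 400, h′′′(0) = 0.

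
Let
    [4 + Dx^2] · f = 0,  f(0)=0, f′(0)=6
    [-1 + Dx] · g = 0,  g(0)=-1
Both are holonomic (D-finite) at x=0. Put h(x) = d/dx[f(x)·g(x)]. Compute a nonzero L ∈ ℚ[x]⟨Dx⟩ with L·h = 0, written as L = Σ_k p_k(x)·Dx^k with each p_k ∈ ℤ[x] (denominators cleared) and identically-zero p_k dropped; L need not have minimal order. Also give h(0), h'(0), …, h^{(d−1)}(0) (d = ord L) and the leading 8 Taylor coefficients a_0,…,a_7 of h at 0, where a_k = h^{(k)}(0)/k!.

f: a_k = 0, 6, 0, -4, 0, 4/5, 0, -8/105, …
g: a_k = -1, -1, -1/2, -1/6, -1/24, -1/120, -1/720, -1/5040, …
h₀=f·g: eliminate ⇒ L₀, order ≤ 2·1.
h₀' ⇒ L via d/dx closure of L₀.
L = 5 - 2·Dx + Dx^2  (order 2).
h: a_k = -6, -12, 3, 12, 19/4, -11/10, -139/120, -1/5, …
ICs: h(0) = -6, h′(0) = -12.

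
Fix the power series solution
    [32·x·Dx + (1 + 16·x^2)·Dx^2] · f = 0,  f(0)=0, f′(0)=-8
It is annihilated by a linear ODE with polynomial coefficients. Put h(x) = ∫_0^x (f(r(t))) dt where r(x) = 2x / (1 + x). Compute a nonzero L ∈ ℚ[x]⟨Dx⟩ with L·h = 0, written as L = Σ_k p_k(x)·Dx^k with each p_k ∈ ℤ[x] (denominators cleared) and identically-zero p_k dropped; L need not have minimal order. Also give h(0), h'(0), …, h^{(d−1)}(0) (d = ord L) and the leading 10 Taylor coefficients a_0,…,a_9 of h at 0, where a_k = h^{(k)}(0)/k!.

L = (2 + 130·x)·Dx^2 + (1 + 2·x + 65·x^2)·Dx^3  (order 3).
h: a_k = 0, 0, -8, 16/3, 244/3, -1008/5, -27688/15, 186416/21, 356722/7, -415856, …
ICs: h(0) = 0, h′(0) = 0, h′′(0) = -16.

f: a_k = 0, -8, 0, 128/3, 0, -2048/5, 0, 32768/7, 0, -524288/9, …
L₀ from L_f via x↦r, Dx↦r'^{-1}Dx.
Integrate: L := L₀·Dx.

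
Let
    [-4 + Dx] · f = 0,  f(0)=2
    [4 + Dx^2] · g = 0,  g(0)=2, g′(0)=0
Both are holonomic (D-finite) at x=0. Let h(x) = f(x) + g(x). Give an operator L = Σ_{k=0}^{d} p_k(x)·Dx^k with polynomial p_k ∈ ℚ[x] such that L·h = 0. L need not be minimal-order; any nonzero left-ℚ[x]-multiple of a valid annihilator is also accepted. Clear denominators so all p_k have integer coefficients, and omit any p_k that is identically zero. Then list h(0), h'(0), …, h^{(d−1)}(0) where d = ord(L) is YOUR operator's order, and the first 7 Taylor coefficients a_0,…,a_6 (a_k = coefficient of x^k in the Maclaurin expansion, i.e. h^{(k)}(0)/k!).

f: a_k = 2, 8, 16, 64/3, 64/3, 256/15, 512/45, …
g: a_k = 2, 0, -4, 0, 4/3, 0, -8/45, …
f+g: L₀ = lclm(L_f,L_g), ord ≤ 1+2.
L = -16 + 4·Dx - 4·Dx^2 + Dx^3  (order 3).
h: a_k = 4, 8, 12, 64/3, 68/3, 256/15, 56/5, …
ICs: h(0) = 4, h′(0) = 8, h′′(0) = 24.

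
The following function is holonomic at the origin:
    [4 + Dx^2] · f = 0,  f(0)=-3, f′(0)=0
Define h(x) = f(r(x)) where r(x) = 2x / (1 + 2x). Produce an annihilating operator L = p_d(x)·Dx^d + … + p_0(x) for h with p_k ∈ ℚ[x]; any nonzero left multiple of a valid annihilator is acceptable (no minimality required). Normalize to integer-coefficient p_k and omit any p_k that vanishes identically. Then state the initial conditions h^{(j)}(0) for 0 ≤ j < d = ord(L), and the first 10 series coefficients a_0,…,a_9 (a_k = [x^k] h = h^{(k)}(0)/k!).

L = 16 + (4 + 24·x + 48·x^2 + 32·x^3)·Dx + (1 + 8·x + 24·x^2 + 32·x^3 + 16·x^4)·Dx^2  (order 2).
h: a_k = -3, 0, 24, -96, 256, -512, 9856/15, 1536/5, -602624/105, 2646016/105, …
ICs: h(0) = -3, h′(0) = 0.

f: a_k = -3, 0, 6, 0, -2, 0, 4/15, 0, -2/105, 0, …
h₀=f(r): pull back L_f along r ⇒ L₀.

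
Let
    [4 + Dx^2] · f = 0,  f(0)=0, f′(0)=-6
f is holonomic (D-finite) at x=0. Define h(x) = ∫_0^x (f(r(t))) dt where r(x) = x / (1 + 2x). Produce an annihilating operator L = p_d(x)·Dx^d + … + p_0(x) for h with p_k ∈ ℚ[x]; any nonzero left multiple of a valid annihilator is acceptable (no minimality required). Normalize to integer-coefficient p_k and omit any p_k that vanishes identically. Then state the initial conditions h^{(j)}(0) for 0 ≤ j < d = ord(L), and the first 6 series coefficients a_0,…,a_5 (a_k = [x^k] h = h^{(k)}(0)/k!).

L = 4·Dx + (4 + 24·x + 48·x^2 + 32·x^3)·Dx^2 + (1 + 8·x + 24·x^2 + 32·x^3 + 16·x^4)·Dx^3  (order 3).
h: a_k = 0, 0, -3, 4, -5, 24/5, …
ICs: h(0) = 0, h′(0) = 0, h′′(0) = -6.

f: a_k = 0, -6, 0, 4, 0, -4/5, …
h₀=f(r): pull back L_f along r ⇒ L₀.
∫: right-multiply L₀ by Dx.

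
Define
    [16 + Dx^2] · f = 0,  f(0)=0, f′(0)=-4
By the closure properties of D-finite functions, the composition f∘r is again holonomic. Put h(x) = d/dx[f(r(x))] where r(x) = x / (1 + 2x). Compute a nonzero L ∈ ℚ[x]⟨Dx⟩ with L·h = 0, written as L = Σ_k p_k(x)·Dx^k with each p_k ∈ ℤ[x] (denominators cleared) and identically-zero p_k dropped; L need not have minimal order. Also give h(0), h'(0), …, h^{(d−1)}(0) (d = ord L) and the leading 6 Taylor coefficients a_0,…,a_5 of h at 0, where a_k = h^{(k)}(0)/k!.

f: a_k = 0, -4, 0, 32/3, 0, -128/15, …
Change of var in L_f (x↦r) gives L₀.
Differentiate: ansatz ord ≤ ord L₀ ⇒ L.
L = (40 + 96·x + 96·x^2) + (12 + 72·x + 144·x^2 + 96·x^3)·Dx + (1 + 8·x + 24·x^2 + 32·x^3 + 16·x^4)·Dx^2  (order 2).
h: a_k = -4, 16, -16, -128, 2752/3, -3840, …
ICs: h(0) = -4, h′(0) = 16.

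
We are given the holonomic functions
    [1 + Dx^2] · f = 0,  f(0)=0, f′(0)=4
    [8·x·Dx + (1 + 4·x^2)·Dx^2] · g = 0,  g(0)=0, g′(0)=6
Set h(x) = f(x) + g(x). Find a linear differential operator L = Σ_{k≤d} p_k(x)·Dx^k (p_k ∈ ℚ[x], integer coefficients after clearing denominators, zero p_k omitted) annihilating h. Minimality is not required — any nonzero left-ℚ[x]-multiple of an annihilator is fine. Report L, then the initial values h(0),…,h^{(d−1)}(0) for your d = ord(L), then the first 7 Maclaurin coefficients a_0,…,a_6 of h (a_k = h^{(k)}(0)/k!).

L = (-376·x + 1600·x^3 + 128·x^5)·Dx + (-7 + 76·x^2 + 432·x^4 + 64·x^6)·Dx^2 + (-376·x + 1600·x^3 + 128·x^5)·Dx^3 + (-7 + 76·x^2 + 432·x^4 + 64·x^6)·Dx^4  (order 4).
h: a_k = 0, 10, 0, -26/3, 0, 577/30, 0, …
ICs: h(0) = 0, h′(0) = 10, h′′(0) = 0, h′′′(0) = -52.

f: a_k = 0, 4, 0, -2/3, 0, 1/30, 0, …
g: a_k = 0, 6, 0, -8, 0, 96/5, 0, …
h₀=f+g: left-lcm gives L₀, ord ≤ 4.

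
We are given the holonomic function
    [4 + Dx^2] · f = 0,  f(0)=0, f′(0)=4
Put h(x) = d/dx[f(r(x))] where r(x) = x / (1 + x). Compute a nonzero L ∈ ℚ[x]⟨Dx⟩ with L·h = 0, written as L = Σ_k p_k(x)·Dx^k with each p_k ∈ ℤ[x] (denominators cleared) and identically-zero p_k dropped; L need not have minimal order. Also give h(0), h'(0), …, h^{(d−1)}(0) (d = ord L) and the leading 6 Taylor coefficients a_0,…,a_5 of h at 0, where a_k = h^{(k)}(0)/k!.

f: a_k = 0, 4, 0, -8/3, 0, 8/15, …
Change of var in L_f (x↦r) gives L₀.
Differentiate: ansatz ord ≤ ord L₀ ⇒ L.
L = (10 + 12·x + 6·x^2) + (6 + 18·x + 18·x^2 + 6·x^3)·Dx + (1 + 4·x + 6·x^2 + 4·x^3 + x^4)·Dx^2  (order 2).
h: a_k = 4, -8, 4, 16, -172/3, 120, …
ICs: h(0) = 4, h′(0) = -8.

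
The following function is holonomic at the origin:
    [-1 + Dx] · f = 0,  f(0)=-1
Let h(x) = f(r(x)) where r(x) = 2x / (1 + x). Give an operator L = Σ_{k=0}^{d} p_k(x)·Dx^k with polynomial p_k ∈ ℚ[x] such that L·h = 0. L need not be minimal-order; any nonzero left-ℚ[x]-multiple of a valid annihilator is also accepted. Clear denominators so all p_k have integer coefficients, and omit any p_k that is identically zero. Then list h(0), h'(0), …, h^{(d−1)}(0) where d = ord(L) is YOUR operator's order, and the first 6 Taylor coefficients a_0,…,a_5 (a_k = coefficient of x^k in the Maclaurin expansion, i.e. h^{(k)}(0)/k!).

f: a_k = -1, -1, -1/2, -1/6, -1/24, -1/120, …
Change of var in L_f (x↦r) gives L₀.
L = -2 + (1 + 2·x + x^2)·Dx  (order 1).
h: a_k = -1, -2, 0, 2/3, -2/3, 2/5, …
ICs: h(0) = -1.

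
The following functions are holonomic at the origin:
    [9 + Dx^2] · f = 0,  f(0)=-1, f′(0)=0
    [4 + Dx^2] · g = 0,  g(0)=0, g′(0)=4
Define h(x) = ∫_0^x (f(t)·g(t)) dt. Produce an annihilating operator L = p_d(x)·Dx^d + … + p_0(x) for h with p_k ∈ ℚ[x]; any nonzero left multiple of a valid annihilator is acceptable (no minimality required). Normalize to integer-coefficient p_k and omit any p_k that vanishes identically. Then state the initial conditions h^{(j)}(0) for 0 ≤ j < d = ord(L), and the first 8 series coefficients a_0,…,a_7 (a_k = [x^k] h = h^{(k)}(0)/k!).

L = 25·Dx + 26·Dx^3 + Dx^5  (order 5).
h: a_k = 0, 0, -2, 0, 31/6, 0, -781/180, 0, …
ICs: h(0) = 0, h′(0) = 0, h′′(0) = -4, h′′′(0) = 0, h′′′′(0) = 124.

f: a_k = -1, 0, 9/2, 0, -27/8, 0, 81/80, 0, …
g: a_k = 0, 4, 0, -8/3, 0, 8/15, 0, -16/315, …
f·g: L₀ = L_f ⊗_s L_g, ord ≤ 2·2.
∫: right-multiply L₀ by Dx.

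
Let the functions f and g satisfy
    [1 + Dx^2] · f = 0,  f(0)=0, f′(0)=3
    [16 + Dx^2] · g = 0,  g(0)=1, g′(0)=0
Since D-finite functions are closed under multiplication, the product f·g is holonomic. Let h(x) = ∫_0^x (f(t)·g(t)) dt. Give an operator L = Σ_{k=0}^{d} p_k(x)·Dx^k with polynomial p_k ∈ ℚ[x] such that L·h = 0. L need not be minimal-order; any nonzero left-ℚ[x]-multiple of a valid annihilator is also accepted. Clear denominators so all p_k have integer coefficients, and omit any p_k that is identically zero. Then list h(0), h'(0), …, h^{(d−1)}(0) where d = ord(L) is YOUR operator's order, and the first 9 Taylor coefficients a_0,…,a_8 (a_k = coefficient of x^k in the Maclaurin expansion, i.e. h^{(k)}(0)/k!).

L = 225·Dx + 34·Dx^3 + Dx^5  (order 5).
h: a_k = 0, 0, 3/2, 0, -49/8, 0, 1441/240, 0, -37969/13440, …
ICs: h(0) = 0, h′(0) = 0, h′′(0) = 3, h′′′(0) = 0, h′′′′(0) = -147.

f: a_k = 0, 3, 0, -1/2, 0, 1/40, 0, -1/1680, 0, …
g: a_k = 1, 0, -8, 0, 32/3, 0, -256/45, 0, 512/315, …
f·g: L₀ = L_f ⊗_s L_g, ord ≤ 2·2.
∫: right-multiply L₀ by Dx.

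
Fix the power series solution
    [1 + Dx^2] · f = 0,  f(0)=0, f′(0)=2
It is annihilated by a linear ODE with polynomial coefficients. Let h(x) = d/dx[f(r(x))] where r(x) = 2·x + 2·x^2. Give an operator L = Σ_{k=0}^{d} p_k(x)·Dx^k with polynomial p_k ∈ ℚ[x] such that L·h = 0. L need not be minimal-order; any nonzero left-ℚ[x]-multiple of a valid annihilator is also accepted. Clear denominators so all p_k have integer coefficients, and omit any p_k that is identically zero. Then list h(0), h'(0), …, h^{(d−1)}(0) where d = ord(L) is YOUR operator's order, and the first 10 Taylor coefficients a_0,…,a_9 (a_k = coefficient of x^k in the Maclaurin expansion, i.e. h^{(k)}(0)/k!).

L = (16 + 32·x + 96·x^2 + 128·x^3 + 64·x^4) + (-6 - 12·x)·Dx + (1 + 4·x + 4·x^2)·Dx^2  (order 2).
h: a_k = 4, 8, -8, -32, -112/3, 0, 1664/45, 1792/45, 4544/315, -256/21, …
ICs: h(0) = 4, h′(0) = 8.

f: a_k = 0, 2, 0, -1/3, 0, 1/60, 0, -1/2520, 0, 1/181440, …
f∘r: x↦r, Dx↦Dx/r' in L_f ⇒ L₀.
h₀' ⇒ L via d/dx closure of L₀.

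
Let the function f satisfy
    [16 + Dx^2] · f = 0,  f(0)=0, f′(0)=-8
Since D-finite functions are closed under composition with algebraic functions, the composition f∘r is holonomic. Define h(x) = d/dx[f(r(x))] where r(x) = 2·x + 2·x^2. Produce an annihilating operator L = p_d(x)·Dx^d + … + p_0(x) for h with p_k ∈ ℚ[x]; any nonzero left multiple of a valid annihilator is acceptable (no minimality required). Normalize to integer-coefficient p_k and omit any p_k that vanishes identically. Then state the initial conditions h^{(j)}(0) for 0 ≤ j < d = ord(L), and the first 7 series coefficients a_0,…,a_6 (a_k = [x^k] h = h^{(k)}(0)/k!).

L = (76 + 512·x + 1536·x^2 + 2048·x^3 + 1024·x^4) + (-6 - 12·x)·Dx + (1 + 4·x + 4·x^2)·Dx^2  (order 2).
h: a_k = -16, -32, 512, 2048, -512/3, -15360, -1458176/45, …
ICs: h(0) = -16, h′(0) = -32.

f: a_k = 0, -8, 0, 64/3, 0, -256/15, 0, …
h₀=f(r): pull back L_f along r ⇒ L₀.
Derive L from L₀ (diff closure).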